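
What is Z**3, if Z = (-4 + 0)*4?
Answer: -4096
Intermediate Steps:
Z = -16 (Z = -4*4 = -16)
Z**3 = (-16)**3 = -4096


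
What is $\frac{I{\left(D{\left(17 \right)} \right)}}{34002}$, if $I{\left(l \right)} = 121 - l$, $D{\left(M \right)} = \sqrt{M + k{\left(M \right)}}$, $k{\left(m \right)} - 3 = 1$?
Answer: $\frac{121}{34002} - \frac{\sqrt{21}}{34002} \approx 0.0034238$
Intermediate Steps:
$k{\left(m \right)} = 4$ ($k{\left(m \right)} = 3 + 1 = 4$)
$D{\left(M \right)} = \sqrt{4 + M}$ ($D{\left(M \right)} = \sqrt{M + 4} = \sqrt{4 + M}$)
$\frac{I{\left(D{\left(17 \right)} \right)}}{34002} = \frac{121 - \sqrt{4 + 17}}{34002} = \left(121 - \sqrt{21}\right) \frac{1}{34002} = \frac{121}{34002} - \frac{\sqrt{21}}{34002}$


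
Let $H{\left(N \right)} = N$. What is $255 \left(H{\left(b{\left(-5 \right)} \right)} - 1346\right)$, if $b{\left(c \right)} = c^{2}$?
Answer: $-336855$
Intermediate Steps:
$255 \left(H{\left(b{\left(-5 \right)} \right)} - 1346\right) = 255 \left(\left(-5\right)^{2} - 1346\right) = 255 \left(25 - 1346\right) = 255 \left(-1321\right) = -336855$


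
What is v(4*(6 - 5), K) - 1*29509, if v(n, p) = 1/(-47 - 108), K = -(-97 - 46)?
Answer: -4573896/155 ≈ -29509.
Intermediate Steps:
K = 143 (K = -1*(-143) = 143)
v(n, p) = -1/155 (v(n, p) = 1/(-155) = -1/155)
v(4*(6 - 5), K) - 1*29509 = -1/155 - 1*29509 = -1/155 - 29509 = -4573896/155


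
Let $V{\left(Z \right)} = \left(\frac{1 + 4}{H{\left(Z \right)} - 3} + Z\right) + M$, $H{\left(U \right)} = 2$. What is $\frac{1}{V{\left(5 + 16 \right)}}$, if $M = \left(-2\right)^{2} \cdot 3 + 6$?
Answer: $\frac{1}{34} \approx 0.029412$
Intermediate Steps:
$M = 18$ ($M = 4 \cdot 3 + 6 = 12 + 6 = 18$)
$V{\left(Z \right)} = 13 + Z$ ($V{\left(Z \right)} = \left(\frac{1 + 4}{2 - 3} + Z\right) + 18 = \left(\frac{5}{-1} + Z\right) + 18 = \left(5 \left(-1\right) + Z\right) + 18 = \left(-5 + Z\right) + 18 = 13 + Z$)
$\frac{1}{V{\left(5 + 16 \right)}} = \frac{1}{13 + \left(5 + 16\right)} = \frac{1}{13 + 21} = \frac{1}{34}$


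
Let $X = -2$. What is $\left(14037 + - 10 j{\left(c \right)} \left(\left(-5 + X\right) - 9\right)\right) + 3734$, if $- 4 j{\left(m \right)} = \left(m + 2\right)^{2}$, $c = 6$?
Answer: $15211$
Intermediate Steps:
$j{\left(m \right)} = - \frac{\left(2 + m\right)^{2}}{4}$ ($j{\left(m \right)} = - \frac{\left(m + 2\right)^{2}}{4} = - \frac{\left(2 + m\right)^{2}}{4}$)
$\left(14037 + - 10 j{\left(c \right)} \left(\left(-5 + X\right) - 9\right)\right) + 3734 = \left(14037 + - 10 \left(- \frac{\left(2 + 6\right)^{2}}{4}\right) \left(\left(-5 - 2\right) - 9\right)\right) + 3734 = \left(14037 + - 10 \left(- \frac{8^{2}}{4}\right) \left(-7 - 9\right)\right) + 3734 = \left(14037 + - 10 \left(\left(- \frac{1}{4}\right) 64\right) \left(-16\right)\right) + 3734 = \left(14037 + \left(-10\right) \left(-16\right) \left(-16\right)\right) + 3734 = \left(14037 + 160 \left(-16\right)\right) + 3734 = \left(14037 - 2560\right) + 3734 = 11477 + 3734 = 15211$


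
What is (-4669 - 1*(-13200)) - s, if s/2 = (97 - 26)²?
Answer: -1551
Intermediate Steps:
s = 10082 (s = 2*(97 - 26)² = 2*71² = 2*5041 = 10082)
(-4669 - 1*(-13200)) - s = (-4669 - 1*(-13200)) - 1*10082 = (-4669 + 13200) - 10082 = 8531 - 10082 = -1551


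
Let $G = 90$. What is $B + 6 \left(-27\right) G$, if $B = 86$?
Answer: $-14494$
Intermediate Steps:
$B + 6 \left(-27\right) G = 86 + 6 \left(-27\right) 90 = 86 - 14580 = -14494$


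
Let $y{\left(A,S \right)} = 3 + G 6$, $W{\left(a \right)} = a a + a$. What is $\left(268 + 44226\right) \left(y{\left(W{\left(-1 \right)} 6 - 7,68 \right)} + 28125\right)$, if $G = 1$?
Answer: $1251794196$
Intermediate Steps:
$W{\left(a \right)} = a + a^{2}$ ($W{\left(a \right)} = a^{2} + a = a + a^{2}$)
$y{\left(A,S \right)} = 9$ ($y{\left(A,S \right)} = 3 + 1 \cdot 6 = 3 + 6 = 9$)
$\left(268 + 44226\right) \left(y{\left(W{\left(-1 \right)} 6 - 7,68 \right)} + 28125\right) = \left(268 + 44226\right) \left(9 + 28125\right) = 44494 \cdot 28134 = 1251794196$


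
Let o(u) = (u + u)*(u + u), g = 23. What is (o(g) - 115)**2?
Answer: 4004001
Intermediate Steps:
o(u) = 4*u**2 (o(u) = (2*u)*(2*u) = 4*u**2)
(o(g) - 115)**2 = (4*23**2 - 115)**2 = (4*529 - 115)**2 = (2116 - 115)**2 = 2001**2 = 4004001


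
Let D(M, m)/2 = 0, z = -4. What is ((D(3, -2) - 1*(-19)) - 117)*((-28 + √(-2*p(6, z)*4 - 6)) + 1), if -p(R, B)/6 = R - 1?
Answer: 2646 - 294*√26 ≈ 1146.9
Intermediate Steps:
D(M, m) = 0 (D(M, m) = 2*0 = 0)
p(R, B) = 6 - 6*R (p(R, B) = -6*(R - 1) = -6*(-1 + R) = 6 - 6*R)
((D(3, -2) - 1*(-19)) - 117)*((-28 + √(-2*p(6, z)*4 - 6)) + 1) = ((0 - 1*(-19)) - 117)*((-28 + √(-2*(6 - 6*6)*4 - 6)) + 1) = ((0 + 19) - 117)*((-28 + √(-2*(6 - 36)*4 - 6)) + 1) = (19 - 117)*((-28 + √(-2*(-30)*4 - 6)) + 1) = -98*((-28 + √(60*4 - 6)) + 1) = -98*((-28 + √(240 - 6)) + 1) = -98*((-28 + √234) + 1) = -98*((-28 + 3*√26) + 1) = -98*(-27 + 3*√26) = 2646 - 294*√26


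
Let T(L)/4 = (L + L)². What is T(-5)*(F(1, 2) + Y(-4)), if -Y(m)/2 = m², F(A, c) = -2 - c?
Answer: -14400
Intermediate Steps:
Y(m) = -2*m²
T(L) = 16*L² (T(L) = 4*(L + L)² = 4*(2*L)² = 4*(4*L²) = 16*L²)
T(-5)*(F(1, 2) + Y(-4)) = (16*(-5)²)*((-2 - 1*2) - 2*(-4)²) = (16*25)*((-2 - 2) - 2*16) = 400*(-4 - 32) = 400*(-36) = -14400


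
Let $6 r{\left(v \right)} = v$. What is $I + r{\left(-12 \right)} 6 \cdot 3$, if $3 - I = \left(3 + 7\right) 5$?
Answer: $-83$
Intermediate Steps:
$r{\left(v \right)} = \frac{v}{6}$
$I = -47$ ($I = 3 - \left(3 + 7\right) 5 = 3 - 10 \cdot 5 = 3 - 50 = -47$)
$I + r{\left(-12 \right)} 6 \cdot 3 = -47 + \frac{1}{6} \left(-12\right) 6 \cdot 3 = -47 - 36 = -83$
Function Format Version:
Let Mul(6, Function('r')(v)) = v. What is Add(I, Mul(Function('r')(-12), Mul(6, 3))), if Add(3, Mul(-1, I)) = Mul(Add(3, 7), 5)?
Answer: -83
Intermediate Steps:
Function('r')(v) = Mul(Rational(1, 6), v)
I = -47 (I = Add(3, Mul(-1, Mul(Add(3, 7), 5))) = Add(3, Mul(-1, Mul(10, 5))) = Add(3, Mul(-1, 50)) = Add(3, -50) = -47)
Add(I, Mul(Function('r')(-12), Mul(6, 3))) = Add(-47, Mul(Mul(Rational(1, 6), -12), Mul(6, 3))) = Add(-47, Mul(-2, 18)) = Add(-47, -36) = -83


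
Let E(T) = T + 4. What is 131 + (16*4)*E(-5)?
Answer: 67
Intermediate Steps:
E(T) = 4 + T
131 + (16*4)*E(-5) = 131 + (16*4)*(4 - 5) = 131 + 64*(-1) = 131 - 64 = 67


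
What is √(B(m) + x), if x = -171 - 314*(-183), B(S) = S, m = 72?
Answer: √57363 ≈ 239.51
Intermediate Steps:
x = 57291 (x = -171 + 57462 = 57291)
√(B(m) + x) = √(72 + 57291) = √57363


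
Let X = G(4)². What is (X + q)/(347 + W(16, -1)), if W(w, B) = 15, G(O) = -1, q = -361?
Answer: -180/181 ≈ -0.99448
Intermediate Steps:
X = 1 (X = (-1)² = 1)
(X + q)/(347 + W(16, -1)) = (1 - 361)/(347 + 15) = -360/362 = -360*1/362 = -180/181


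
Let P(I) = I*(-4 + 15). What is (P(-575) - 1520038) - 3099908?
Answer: -4626271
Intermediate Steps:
P(I) = 11*I (P(I) = I*11 = 11*I)
(P(-575) - 1520038) - 3099908 = (11*(-575) - 1520038) - 3099908 = (-6325 - 1520038) - 3099908 = -1526363 - 3099908 = -4626271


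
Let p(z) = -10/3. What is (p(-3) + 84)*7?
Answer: 1694/3 ≈ 564.67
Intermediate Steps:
p(z) = -10/3 (p(z) = -10*⅓ = -10/3)
(p(-3) + 84)*7 = (-10/3 + 84)*7 = (242/3)*7 = 1694/3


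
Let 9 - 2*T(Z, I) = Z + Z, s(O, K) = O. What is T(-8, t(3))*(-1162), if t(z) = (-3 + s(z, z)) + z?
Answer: -14525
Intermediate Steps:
t(z) = -3 + 2*z (t(z) = (-3 + z) + z = -3 + 2*z)
T(Z, I) = 9/2 - Z (T(Z, I) = 9/2 - (Z + Z)/2 = 9/2 - Z)
T(-8, t(3))*(-1162) = (9/2 - 1*(-8))*(-1162) = (9/2 + 8)*(-1162) = (25/2)*(-1162) = -14525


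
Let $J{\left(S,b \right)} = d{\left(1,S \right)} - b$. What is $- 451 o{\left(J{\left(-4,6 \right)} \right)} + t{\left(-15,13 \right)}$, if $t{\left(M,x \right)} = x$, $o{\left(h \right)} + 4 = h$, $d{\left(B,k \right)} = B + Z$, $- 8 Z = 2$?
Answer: $\frac{16739}{4} \approx 4184.8$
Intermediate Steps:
$Z = - \frac{1}{4}$ ($Z = \left(- \frac{1}{8}\right) 2 = - \frac{1}{4} \approx -0.25$)
$d{\left(B,k \right)} = - \frac{1}{4} + B$ ($d{\left(B,k \right)} = B - \frac{1}{4} = - \frac{1}{4} + B$)
$J{\left(S,b \right)} = \frac{3}{4} - b$ ($J{\left(S,b \right)} = \left(- \frac{1}{4} + 1\right) - b = \frac{3}{4} - b$)
$o{\left(h \right)} = -4 + h$
$- 451 o{\left(J{\left(-4,6 \right)} \right)} + t{\left(-15,13 \right)} = - 451 \left(-4 + \left(\frac{3}{4} - 6\right)\right) + 13 = - 451 \left(-4 - \frac{21}{4}\right) + 13 = \left(-451\right) \left(- \frac{37}{4}\right) + 13 = \frac{16687}{4} + 13 = \frac{16739}{4}$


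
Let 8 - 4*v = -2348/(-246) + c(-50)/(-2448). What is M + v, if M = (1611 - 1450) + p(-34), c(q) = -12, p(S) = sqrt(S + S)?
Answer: 5373455/33456 + 2*I*sqrt(17) ≈ 160.61 + 8.2462*I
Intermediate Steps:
p(S) = sqrt(2)*sqrt(S) (p(S) = sqrt(2*S) = sqrt(2)*sqrt(S))
v = -12961/33456 (v = 2 - (-2348/(-246) - 12/(-2448))/4 = 2 - (-2348*(-1/246) - 12*(-1/2448))/4 = 2 - (1174/123 + 1/204)/4 = 2 - 1/4*79873/8364 = 2 - 79873/33456 = -12961/33456 ≈ -0.38740)
M = 161 + 2*I*sqrt(17) (M = (1611 - 1450) + sqrt(2)*sqrt(-34) = 161 + sqrt(2)*(I*sqrt(34)) = 161 + 2*I*sqrt(17) ≈ 161.0 + 8.2462*I)
M + v = (161 + 2*I*sqrt(17)) - 12961/33456 = 5373455/33456 + 2*I*sqrt(17)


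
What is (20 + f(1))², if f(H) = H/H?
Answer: 441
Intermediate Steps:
f(H) = 1
(20 + f(1))² = (20 + 1)² = 21² = 441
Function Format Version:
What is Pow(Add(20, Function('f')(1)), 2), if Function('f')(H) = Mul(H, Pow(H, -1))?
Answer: 441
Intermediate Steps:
Function('f')(H) = 1
Pow(Add(20, Function('f')(1)), 2) = Pow(Add(20, 1), 2) = Pow(21, 2) = 441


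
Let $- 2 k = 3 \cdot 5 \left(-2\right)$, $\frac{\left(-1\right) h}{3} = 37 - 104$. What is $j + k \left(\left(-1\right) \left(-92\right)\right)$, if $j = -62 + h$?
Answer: $1519$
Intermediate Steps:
$h = 201$ ($h = - 3 \left(37 - 104\right) = \left(-3\right) \left(-67\right) = 201$)
$k = 15$ ($k = - \frac{3 \cdot 5 \left(-2\right)}{2} = - \frac{15 \left(-2\right)}{2} = \left(- \frac{1}{2}\right) \left(-30\right) = 15$)
$j = 139$ ($j = -62 + 201 = 139$)
$j + k \left(\left(-1\right) \left(-92\right)\right) = 139 + 15 \left(\left(-1\right) \left(-92\right)\right) = 139 + 15 \cdot 92 = 139 + 1380 = 1519$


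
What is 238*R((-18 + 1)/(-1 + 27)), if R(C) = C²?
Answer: 34391/338 ≈ 101.75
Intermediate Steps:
238*R((-18 + 1)/(-1 + 27)) = 238*((-18 + 1)/(-1 + 27))² = 238*(-17/26)² = 238*(289/676) = 34391/338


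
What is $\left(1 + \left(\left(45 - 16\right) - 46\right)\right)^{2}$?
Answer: $256$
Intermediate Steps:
$\left(1 + \left(\left(45 - 16\right) - 46\right)\right)^{2} = \left(1 + \left(29 - 46\right)\right)^{2} = \left(1 - 17\right)^{2} = \left(-16\right)^{2} = 256$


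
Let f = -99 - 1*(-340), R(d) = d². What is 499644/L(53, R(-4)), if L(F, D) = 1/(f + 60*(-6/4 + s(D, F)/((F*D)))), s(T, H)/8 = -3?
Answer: 3953682972/53 ≈ 7.4598e+7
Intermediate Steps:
s(T, H) = -24 (s(T, H) = 8*(-3) = -24)
f = 241 (f = -99 + 340 = 241)
L(F, D) = 1/(151 - 1440/(D*F)) (L(F, D) = 1/(241 + 60*(-6/4 - 24*1/(D*F))) = 1/(241 + 60*(-6*¼ - 24*1/(D*F))) = 1/(241 + 60*(-3/2 - 24/(D*F))) = 1/(241 + (-90 - 1440/(D*F))) = 1/(151 - 1440/(D*F)))
499644/L(53, R(-4)) = 499644/(((-4)²*53/(-1440 + 151*(-4)²*53))) = 499644/((16*53/(-1440 + 151*16*53))) = 499644/((16*53/(-1440 + 128048))) = 499644/((16*53/126608)) = 499644/((16*53*(1/126608))) = 499644/(53/7913) = 499644*(7913/53) = 3953682972/53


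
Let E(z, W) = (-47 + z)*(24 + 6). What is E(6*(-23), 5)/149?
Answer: -5550/149 ≈ -37.248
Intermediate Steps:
E(z, W) = -1410 + 30*z (E(z, W) = (-47 + z)*30 = -1410 + 30*z)
E(6*(-23), 5)/149 = (-1410 + 30*(6*(-23)))/149 = (-1410 + 30*(-138))*(1/149) = (-1410 - 4140)*(1/149) = -5550*1/149 = -5550/149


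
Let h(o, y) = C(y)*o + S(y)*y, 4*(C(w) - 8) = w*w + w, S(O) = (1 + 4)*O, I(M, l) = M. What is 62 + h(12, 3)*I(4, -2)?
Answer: 770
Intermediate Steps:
S(O) = 5*O
C(w) = 8 + w/4 + w²/4 (C(w) = 8 + (w*w + w)/4 = 8 + (w² + w)/4 = 8 + (w + w²)/4 = 8 + (w/4 + w²/4) = 8 + w/4 + w²/4)
h(o, y) = 5*y² + o*(8 + y/4 + y²/4) (h(o, y) = (8 + y/4 + y²/4)*o + (5*y)*y = o*(8 + y/4 + y²/4) + 5*y² = 5*y² + o*(8 + y/4 + y²/4))
62 + h(12, 3)*I(4, -2) = 62 + (5*3² + (¼)*12*(32 + 3 + 3²))*4 = 62 + (5*9 + (¼)*12*(32 + 3 + 9))*4 = 62 + (45 + (¼)*12*44)*4 = 62 + (45 + 132)*4 = 62 + 177*4 = 62 + 708 = 770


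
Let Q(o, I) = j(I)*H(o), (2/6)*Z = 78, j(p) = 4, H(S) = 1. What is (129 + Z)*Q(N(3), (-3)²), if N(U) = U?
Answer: 1452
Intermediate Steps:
Z = 234 (Z = 3*78 = 234)
Q(o, I) = 4 (Q(o, I) = 4*1 = 4)
(129 + Z)*Q(N(3), (-3)²) = (129 + 234)*4 = 363*4 = 1452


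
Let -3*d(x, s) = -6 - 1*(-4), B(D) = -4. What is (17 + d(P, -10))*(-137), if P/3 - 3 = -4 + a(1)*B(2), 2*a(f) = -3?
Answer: -7261/3 ≈ -2420.3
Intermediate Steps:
a(f) = -3/2 (a(f) = (½)*(-3) = -3/2)
P = 15 (P = 9 + 3*(-4 - 3/2*(-4)) = 9 + 3*(-4 + 6) = 9 + 3*2 = 9 + 6 = 15)
d(x, s) = ⅔ (d(x, s) = -(-6 - 1*(-4))/3 = -(-6 + 4)/3 = -⅓*(-2) = ⅔)
(17 + d(P, -10))*(-137) = (17 + ⅔)*(-137) = (53/3)*(-137) = -7261/3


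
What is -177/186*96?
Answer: -2832/31 ≈ -91.355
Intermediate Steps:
-177/186*96 = -177*1/186*96 = -59/62*96 = -2832/31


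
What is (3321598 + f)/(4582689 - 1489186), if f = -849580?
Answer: 2472018/3093503 ≈ 0.79910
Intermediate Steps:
(3321598 + f)/(4582689 - 1489186) = (3321598 - 849580)/(4582689 - 1489186) = 2472018/3093503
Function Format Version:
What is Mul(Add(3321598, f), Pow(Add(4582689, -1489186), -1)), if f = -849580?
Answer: Rational(2472018, 3093503) ≈ 0.79910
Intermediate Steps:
Mul(Add(3321598, f), Pow(Add(4582689, -1489186), -1)) = Mul(Add(3321598, -849580), Pow(Add(4582689, -1489186), -1)) = Mul(2472018, Pow(3093503, -1)) = Mul(2472018, Rational(1, 3093503)) = Rational(2472018, 3093503)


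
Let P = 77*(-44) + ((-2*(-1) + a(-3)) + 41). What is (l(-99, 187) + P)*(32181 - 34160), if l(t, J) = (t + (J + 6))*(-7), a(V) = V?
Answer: 7927874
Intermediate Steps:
l(t, J) = -42 - 7*J - 7*t (l(t, J) = (t + (6 + J))*(-7) = (6 + J + t)*(-7) = -42 - 7*J - 7*t)
P = -3348 (P = 77*(-44) + ((-2*(-1) - 3) + 41) = -3388 + ((2 - 3) + 41) = -3388 + (-1 + 41) = -3388 + 40 = -3348)
(l(-99, 187) + P)*(32181 - 34160) = ((-42 - 7*187 - 7*(-99)) - 3348)*(32181 - 34160) = ((-42 - 1309 + 693) - 3348)*(-1979) = (-658 - 3348)*(-1979) = -4006*(-1979) = 7927874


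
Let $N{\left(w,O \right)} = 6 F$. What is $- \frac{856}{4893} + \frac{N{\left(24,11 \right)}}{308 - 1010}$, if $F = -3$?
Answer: $- \frac{9497}{63609} \approx -0.1493$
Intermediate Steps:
$N{\left(w,O \right)} = -18$ ($N{\left(w,O \right)} = 6 \left(-3\right) = -18$)
$- \frac{856}{4893} + \frac{N{\left(24,11 \right)}}{308 - 1010} = - \frac{856}{4893} - \frac{18}{308 - 1010} = \left(-856\right) \frac{1}{4893} - \frac{18}{-702} = - \frac{856}{4893} - - \frac{1}{39} = - \frac{856}{4893} + \frac{1}{39} = - \frac{9497}{63609}$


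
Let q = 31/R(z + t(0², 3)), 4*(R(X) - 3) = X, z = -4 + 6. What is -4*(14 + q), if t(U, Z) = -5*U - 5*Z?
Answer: 440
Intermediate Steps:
z = 2
R(X) = 3 + X/4
q = -124 (q = 31/(3 + (2 + (-5*0² - 5*3))/4) = 31/(3 + (2 + (-5*0 - 15))/4) = 31/(3 + (2 + (0 - 15))/4) = 31/(3 + (2 - 15)/4) = 31/(3 + (¼)*(-13)) = 31/(3 - 13/4) = 31/(-¼) = 31*(-4) = -124)
-4*(14 + q) = -4*(14 - 124) = -4*(-110) = 440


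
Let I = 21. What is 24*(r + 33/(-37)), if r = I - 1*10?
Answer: 8976/37 ≈ 242.59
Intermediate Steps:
r = 11 (r = 21 - 1*10 = 21 - 10 = 11)
24*(r + 33/(-37)) = 24*(11 + 33/(-37)) = 24*(11 + 33*(-1/37)) = 24*(11 - 33/37) = 24*(374/37) = 8976/37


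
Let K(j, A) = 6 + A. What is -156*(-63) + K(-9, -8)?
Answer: 9826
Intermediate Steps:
-156*(-63) + K(-9, -8) = -156*(-63) + (6 - 8) = 9828 - 2 = 9826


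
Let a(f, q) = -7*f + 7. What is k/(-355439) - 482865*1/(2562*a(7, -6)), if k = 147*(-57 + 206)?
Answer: 8060581063/1821269436 ≈ 4.4258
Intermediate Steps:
a(f, q) = 7 - 7*f
k = 21903 (k = 147*149 = 21903)
k/(-355439) - 482865*1/(2562*a(7, -6)) = 21903/(-355439) - 482865*1/(2562*(7 - 7*7)) = 21903*(-1/355439) - 482865*1/(2562*(7 - 49)) = -3129/50777 - 482865/(-42*42*61) = -3129/50777 - 482865/((-1764*61)) = -3129/50777 - 482865/(-107604) = -3129/50777 - 482865*(-1/107604) = -3129/50777 + 160955/35868 = 8060581063/1821269436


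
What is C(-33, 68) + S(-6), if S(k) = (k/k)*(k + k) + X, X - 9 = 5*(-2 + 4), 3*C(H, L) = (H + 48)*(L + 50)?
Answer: 597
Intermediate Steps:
C(H, L) = (48 + H)*(50 + L)/3 (C(H, L) = ((H + 48)*(L + 50))/3 = ((48 + H)*(50 + L))/3 = (48 + H)*(50 + L)/3)
X = 19 (X = 9 + 5*(-2 + 4) = 9 + 5*2 = 9 + 10 = 19)
S(k) = 19 + 2*k (S(k) = (k/k)*(k + k) + 19 = 1*(2*k) + 19 = 2*k + 19 = 19 + 2*k)
C(-33, 68) + S(-6) = (800 + 16*68 + (50/3)*(-33) + (⅓)*(-33)*68) + (19 + 2*(-6)) = (800 + 1088 - 550 - 748) + (19 - 12) = 590 + 7 = 597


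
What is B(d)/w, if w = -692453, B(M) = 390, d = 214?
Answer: -390/692453 ≈ -0.00056322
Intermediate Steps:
B(d)/w = 390/(-692453) = 390*(-1/692453) = -390/692453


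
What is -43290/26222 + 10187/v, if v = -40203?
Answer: -1003755692/527101533 ≈ -1.9043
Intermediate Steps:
-43290/26222 + 10187/v = -43290/26222 + 10187/(-40203) = -43290*1/26222 + 10187*(-1/40203) = -21645/13111 - 10187/40203 = -1003755692/527101533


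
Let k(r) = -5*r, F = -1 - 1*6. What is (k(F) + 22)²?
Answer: 3249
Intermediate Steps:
F = -7 (F = -1 - 6 = -7)
(k(F) + 22)² = (-5*(-7) + 22)² = (35 + 22)² = 57² = 3249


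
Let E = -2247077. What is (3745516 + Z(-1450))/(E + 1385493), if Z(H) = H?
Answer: -1872033/430792 ≈ -4.3456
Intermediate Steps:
(3745516 + Z(-1450))/(E + 1385493) = (3745516 - 1450)/(-2247077 + 1385493) = 3744066/(-861584) = 3744066*(-1/861584) = -1872033/430792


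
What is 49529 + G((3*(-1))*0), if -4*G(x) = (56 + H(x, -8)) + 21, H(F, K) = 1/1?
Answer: 99019/2 ≈ 49510.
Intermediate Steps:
H(F, K) = 1
G(x) = -39/2 (G(x) = -((56 + 1) + 21)/4 = -(57 + 21)/4 = -1/4*78 = -39/2)
49529 + G((3*(-1))*0) = 49529 - 39/2 = 99019/2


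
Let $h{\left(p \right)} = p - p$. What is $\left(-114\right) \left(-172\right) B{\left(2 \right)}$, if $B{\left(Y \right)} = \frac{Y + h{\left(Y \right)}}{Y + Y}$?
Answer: $9804$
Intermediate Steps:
$h{\left(p \right)} = 0$
$B{\left(Y \right)} = \frac{1}{2}$ ($B{\left(Y \right)} = \frac{Y + 0}{Y + Y} = \frac{Y}{2 Y} = Y \frac{1}{2 Y} = \frac{1}{2}$)
$\left(-114\right) \left(-172\right) B{\left(2 \right)} = \left(-114\right) \left(-172\right) \frac{1}{2} = 19608 \cdot \frac{1}{2} = 9804$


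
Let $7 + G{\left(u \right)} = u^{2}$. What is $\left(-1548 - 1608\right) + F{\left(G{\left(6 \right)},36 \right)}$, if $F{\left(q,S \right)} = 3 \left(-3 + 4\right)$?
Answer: $-3153$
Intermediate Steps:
$G{\left(u \right)} = -7 + u^{2}$
$F{\left(q,S \right)} = 3$ ($F{\left(q,S \right)} = 3 \cdot 1 = 3$)
$\left(-1548 - 1608\right) + F{\left(G{\left(6 \right)},36 \right)} = \left(-1548 - 1608\right) + 3 = -3156 + 3 = -3153$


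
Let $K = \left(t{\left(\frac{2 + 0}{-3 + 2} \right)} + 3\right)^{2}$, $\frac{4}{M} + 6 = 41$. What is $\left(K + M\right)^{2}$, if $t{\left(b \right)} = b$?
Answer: $\frac{1521}{1225} \approx 1.2416$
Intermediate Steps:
$M = \frac{4}{35}$ ($M = \frac{4}{-6 + 41} = \frac{4}{35} \approx 0.11429$)
$K = 1$ ($K = \left(\frac{2 + 0}{-3 + 2} + 3\right)^{2} = \left(\frac{2}{-1} + 3\right)^{2} = \left(2 \left(-1\right) + 3\right)^{2} = \left(-2 + 3\right)^{2} = 1^{2} = 1$)
$\left(K + M\right)^{2} = \left(1 + \frac{4}{35}\right)^{2} = \left(\frac{39}{35}\right)^{2} = \frac{1521}{1225}$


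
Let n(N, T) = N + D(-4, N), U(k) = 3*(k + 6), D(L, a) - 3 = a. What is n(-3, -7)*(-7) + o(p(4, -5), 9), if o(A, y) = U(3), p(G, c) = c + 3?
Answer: 48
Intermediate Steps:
D(L, a) = 3 + a
U(k) = 18 + 3*k (U(k) = 3*(6 + k) = 18 + 3*k)
p(G, c) = 3 + c
o(A, y) = 27 (o(A, y) = 18 + 3*3 = 18 + 9 = 27)
n(N, T) = 3 + 2*N (n(N, T) = N + (3 + N) = 3 + 2*N)
n(-3, -7)*(-7) + o(p(4, -5), 9) = (3 + 2*(-3))*(-7) + 27 = (3 - 6)*(-7) + 27 = -3*(-7) + 27 = 21 + 27 = 48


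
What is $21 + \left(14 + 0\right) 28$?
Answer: $413$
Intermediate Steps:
$21 + \left(14 + 0\right) 28 = 21 + 14 \cdot 28 = 21 + 392 = 413$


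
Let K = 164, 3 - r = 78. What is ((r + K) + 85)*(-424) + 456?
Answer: -73320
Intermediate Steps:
r = -75 (r = 3 - 1*78 = 3 - 78 = -75)
((r + K) + 85)*(-424) + 456 = ((-75 + 164) + 85)*(-424) + 456 = (89 + 85)*(-424) + 456 = 174*(-424) + 456 = -73776 + 456 = -73320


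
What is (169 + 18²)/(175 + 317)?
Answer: 493/492 ≈ 1.0020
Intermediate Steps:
(169 + 18²)/(175 + 317) = (169 + 324)/492 = 493*(1/492) = 493/492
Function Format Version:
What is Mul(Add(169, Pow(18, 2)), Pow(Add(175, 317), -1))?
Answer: Rational(493, 492) ≈ 1.0020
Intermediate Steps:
Mul(Add(169, Pow(18, 2)), Pow(Add(175, 317), -1)) = Mul(Add(169, 324), Pow(492, -1)) = Mul(493, Rational(1, 492)) = Rational(493, 492)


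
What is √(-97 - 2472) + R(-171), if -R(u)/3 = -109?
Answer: 327 + I*√2569 ≈ 327.0 + 50.685*I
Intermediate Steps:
R(u) = 327 (R(u) = -3*(-109) = 327)
√(-97 - 2472) + R(-171) = √(-97 - 2472) + 327 = √(-2569) + 327 = I*√2569 + 327 = 327 + I*√2569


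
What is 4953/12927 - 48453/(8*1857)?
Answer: -61418907/21338168 ≈ -2.8784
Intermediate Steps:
4953/12927 - 48453/(8*1857) = 4953*(1/12927) - 48453/14856 = 1651/4309 - 48453*1/14856 = 1651/4309 - 16151/4952 = -61418907/21338168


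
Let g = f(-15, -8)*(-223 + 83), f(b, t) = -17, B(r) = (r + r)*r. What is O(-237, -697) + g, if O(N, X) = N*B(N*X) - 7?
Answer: -12934230309381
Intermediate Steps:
B(r) = 2*r**2 (B(r) = (2*r)*r = 2*r**2)
O(N, X) = -7 + 2*N**3*X**2 (O(N, X) = N*(2*(N*X)**2) - 7 = N*(2*(N**2*X**2)) - 7 = N*(2*N**2*X**2) - 7 = 2*N**3*X**2 - 7 = -7 + 2*N**3*X**2)
g = 2380 (g = -17*(-223 + 83) = -17*(-140) = 2380)
O(-237, -697) + g = (-7 + 2*(-237)**3*(-697)**2) + 2380 = (-7 + 2*(-13312053)*485809) + 2380 = (-7 - 12934230311754) + 2380 = -12934230311761 + 2380 = -12934230309381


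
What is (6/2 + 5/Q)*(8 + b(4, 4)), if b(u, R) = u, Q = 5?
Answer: 48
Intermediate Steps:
(6/2 + 5/Q)*(8 + b(4, 4)) = (6/2 + 5/5)*(8 + 4) = (6*(½) + 5*(⅕))*12 = (3 + 1)*12 = 4*12 = 48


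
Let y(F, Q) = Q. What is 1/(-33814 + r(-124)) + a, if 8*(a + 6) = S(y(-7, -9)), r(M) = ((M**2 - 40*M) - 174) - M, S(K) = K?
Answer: -24097/3382 ≈ -7.1251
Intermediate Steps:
r(M) = -174 + M**2 - 41*M (r(M) = (-174 + M**2 - 40*M) - M = -174 + M**2 - 41*M)
a = -57/8 (a = -6 + (1/8)*(-9) = -6 - 9/8 = -57/8 ≈ -7.1250)
1/(-33814 + r(-124)) + a = 1/(-33814 + (-174 + (-124)**2 - 41*(-124))) - 57/8 = 1/(-33814 + (-174 + 15376 + 5084)) - 57/8 = 1/(-33814 + 20286) - 57/8 = 1/(-13528) - 57/8 = -1/13528 - 57/8 = -24097/3382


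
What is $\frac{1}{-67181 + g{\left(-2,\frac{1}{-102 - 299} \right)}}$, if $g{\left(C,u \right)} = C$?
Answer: $- \frac{1}{67183} \approx -1.4885 \cdot 10^{-5}$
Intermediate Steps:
$\frac{1}{-67181 + g{\left(-2,\frac{1}{-102 - 299} \right)}} = \frac{1}{-67181 - 2} = \frac{1}{-67183} = - \frac{1}{67183}$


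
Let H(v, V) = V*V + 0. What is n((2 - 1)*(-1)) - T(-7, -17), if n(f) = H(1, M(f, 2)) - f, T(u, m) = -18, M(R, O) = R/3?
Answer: 172/9 ≈ 19.111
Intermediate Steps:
M(R, O) = R/3 (M(R, O) = R*(⅓) = R/3)
H(v, V) = V² (H(v, V) = V² + 0 = V²)
n(f) = -f + f²/9 (n(f) = (f/3)² - f = f²/9 - f = -f + f²/9)
n((2 - 1)*(-1)) - T(-7, -17) = ((2 - 1)*(-1))*(-9 + (2 - 1)*(-1))/9 - 1*(-18) = (1*(-1))*(-9 + 1*(-1))/9 + 18 = (⅑)*(-1)*(-9 - 1) + 18 = (⅑)*(-1)*(-10) + 18 = 10/9 + 18 = 172/9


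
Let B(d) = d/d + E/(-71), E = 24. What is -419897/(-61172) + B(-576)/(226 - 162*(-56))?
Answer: 138600619405/20191592588 ≈ 6.8643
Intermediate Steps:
B(d) = 47/71 (B(d) = d/d + 24/(-71) = 1 + 24*(-1/71) = 1 - 24/71 = 47/71)
-419897/(-61172) + B(-576)/(226 - 162*(-56)) = -419897/(-61172) + 47/(71*(226 - 162*(-56))) = -419897*(-1/61172) + 47/(71*(226 + 9072)) = 419897/61172 + (47/71)/9298 = 419897/61172 + (47/71)*(1/9298) = 419897/61172 + 47/660158 = 138600619405/20191592588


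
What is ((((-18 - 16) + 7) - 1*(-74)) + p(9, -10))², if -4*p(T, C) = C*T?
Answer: 19321/4 ≈ 4830.3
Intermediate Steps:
p(T, C) = -C*T/4
((((-18 - 16) + 7) - 1*(-74)) + p(9, -10))² = ((((-18 - 16) + 7) - 1*(-74)) - ¼*(-10)*9)² = (((-34 + 7) + 74) + 45/2)² = ((-27 + 74) + 45/2)² = (47 + 45/2)² = (139/2)² = 19321/4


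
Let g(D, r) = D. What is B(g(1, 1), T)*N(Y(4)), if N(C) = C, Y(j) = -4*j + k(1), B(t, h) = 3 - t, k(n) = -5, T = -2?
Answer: -42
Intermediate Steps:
Y(j) = -5 - 4*j (Y(j) = -4*j - 5 = -5 - 4*j)
B(g(1, 1), T)*N(Y(4)) = (3 - 1*1)*(-5 - 4*4) = (3 - 1)*(-5 - 16) = 2*(-21) = -42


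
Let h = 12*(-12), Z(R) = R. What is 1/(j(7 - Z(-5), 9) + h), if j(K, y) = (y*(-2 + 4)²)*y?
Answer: 1/180 ≈ 0.0055556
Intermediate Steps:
j(K, y) = 4*y² (j(K, y) = (y*2²)*y = (y*4)*y = (4*y)*y = 4*y²)
h = -144
1/(j(7 - Z(-5), 9) + h) = 1/(4*9² - 144) = 1/(4*81 - 144) = 1/(324 - 144) = 1/180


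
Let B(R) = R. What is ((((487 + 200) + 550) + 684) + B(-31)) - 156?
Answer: 1734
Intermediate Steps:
((((487 + 200) + 550) + 684) + B(-31)) - 156 = ((((487 + 200) + 550) + 684) - 31) - 156 = (((687 + 550) + 684) - 31) - 156 = ((1237 + 684) - 31) - 156 = (1921 - 31) - 156 = 1890 - 156 = 1734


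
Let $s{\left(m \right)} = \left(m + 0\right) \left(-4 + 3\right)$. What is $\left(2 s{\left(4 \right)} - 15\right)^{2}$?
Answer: $529$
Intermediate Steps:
$s{\left(m \right)} = - m$ ($s{\left(m \right)} = m \left(-1\right) = - m$)
$\left(2 s{\left(4 \right)} - 15\right)^{2} = \left(2 \left(\left(-1\right) 4\right) - 15\right)^{2} = \left(2 \left(-4\right) - 15\right)^{2} = \left(-8 - 15\right)^{2} = \left(-23\right)^{2} = 529$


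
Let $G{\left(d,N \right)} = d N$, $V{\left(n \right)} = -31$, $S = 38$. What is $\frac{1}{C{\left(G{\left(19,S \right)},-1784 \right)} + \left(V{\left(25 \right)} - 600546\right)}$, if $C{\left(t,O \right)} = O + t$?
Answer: $- \frac{1}{601639} \approx -1.6621 \cdot 10^{-6}$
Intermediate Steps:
$G{\left(d,N \right)} = N d$
$\frac{1}{C{\left(G{\left(19,S \right)},-1784 \right)} + \left(V{\left(25 \right)} - 600546\right)} = \frac{1}{\left(-1784 + 38 \cdot 19\right) - 600577} = \frac{1}{\left(-1784 + 722\right) - 600577} = \frac{1}{-1062 - 600577} = \frac{1}{-601639} = - \frac{1}{601639}$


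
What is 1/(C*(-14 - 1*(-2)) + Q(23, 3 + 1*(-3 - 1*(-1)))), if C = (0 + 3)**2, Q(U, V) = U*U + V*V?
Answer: 1/422 ≈ 0.0023697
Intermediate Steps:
Q(U, V) = U**2 + V**2
C = 9 (C = 3**2 = 9)
1/(C*(-14 - 1*(-2)) + Q(23, 3 + 1*(-3 - 1*(-1)))) = 1/(9*(-14 - 1*(-2)) + (23**2 + (3 + 1*(-3 - 1*(-1)))**2)) = 1/(9*(-14 + 2) + (529 + (3 + 1*(-3 + 1))**2)) = 1/(9*(-12) + (529 + (3 + 1*(-2))**2)) = 1/(-108 + (529 + (3 - 2)**2)) = 1/(-108 + (529 + 1**2)) = 1/(-108 + (529 + 1)) = 1/(-108 + 530) = 1/422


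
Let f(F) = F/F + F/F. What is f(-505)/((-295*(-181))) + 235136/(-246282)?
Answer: -6277297078/6575113695 ≈ -0.95471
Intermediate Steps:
f(F) = 2 (f(F) = 1 + 1 = 2)
f(-505)/((-295*(-181))) + 235136/(-246282) = 2/((-295*(-181))) + 235136/(-246282) = 2/53395 + 235136*(-1/246282) = 2*(1/53395) - 117568/123141 = 2/53395 - 117568/123141 = -6277297078/6575113695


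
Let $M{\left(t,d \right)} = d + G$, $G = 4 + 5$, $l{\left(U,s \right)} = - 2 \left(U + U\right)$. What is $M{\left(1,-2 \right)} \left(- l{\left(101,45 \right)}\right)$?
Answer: $2828$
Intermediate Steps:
$l{\left(U,s \right)} = - 4 U$ ($l{\left(U,s \right)} = - 2 \cdot 2 U = - 4 U$)
$G = 9$
$M{\left(t,d \right)} = 9 + d$ ($M{\left(t,d \right)} = d + 9 = 9 + d$)
$M{\left(1,-2 \right)} \left(- l{\left(101,45 \right)}\right) = \left(9 - 2\right) \left(- \left(-4\right) 101\right) = 7 \left(\left(-1\right) \left(-404\right)\right) = 7 \cdot 404 = 2828$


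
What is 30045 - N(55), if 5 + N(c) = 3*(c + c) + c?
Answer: 29665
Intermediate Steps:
N(c) = -5 + 7*c (N(c) = -5 + (3*(c + c) + c) = -5 + (3*(2*c) + c) = -5 + (6*c + c) = -5 + 7*c)
30045 - N(55) = 30045 - (-5 + 7*55) = 30045 - (-5 + 385) = 30045 - 1*380 = 30045 - 380 = 29665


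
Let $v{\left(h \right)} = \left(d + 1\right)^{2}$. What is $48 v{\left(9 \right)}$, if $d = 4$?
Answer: $1200$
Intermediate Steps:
$v{\left(h \right)} = 25$ ($v{\left(h \right)} = \left(4 + 1\right)^{2} = 5^{2} = 25$)
$48 v{\left(9 \right)} = 48 \cdot 25 = 1200$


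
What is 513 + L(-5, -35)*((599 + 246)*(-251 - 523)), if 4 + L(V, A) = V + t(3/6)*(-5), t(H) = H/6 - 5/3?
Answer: 1418091/2 ≈ 7.0905e+5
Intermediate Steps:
t(H) = -5/3 + H/6 (t(H) = H*(⅙) - 5*⅓ = H/6 - 5/3 = -5/3 + H/6)
L(V, A) = 47/12 + V (L(V, A) = -4 + (V + (-5/3 + (3/6)/6)*(-5)) = -4 + (V + (-5/3 + (3*(⅙))/6)*(-5)) = -4 + (V + (-5/3 + (⅙)*(½))*(-5)) = -4 + (V + (-5/3 + 1/12)*(-5)) = -4 + (V - 19/12*(-5)) = -4 + (V + 95/12) = -4 + (95/12 + V) = 47/12 + V)
513 + L(-5, -35)*((599 + 246)*(-251 - 523)) = 513 + (47/12 - 5)*((599 + 246)*(-251 - 523)) = 513 - 10985*(-774)/12 = 513 - 13/12*(-654030) = 513 + 1417065/2 = 1418091/2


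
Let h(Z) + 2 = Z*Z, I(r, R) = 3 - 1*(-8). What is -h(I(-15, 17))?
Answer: -119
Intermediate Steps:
I(r, R) = 11 (I(r, R) = 3 + 8 = 11)
h(Z) = -2 + Z² (h(Z) = -2 + Z*Z = -2 + Z²)
-h(I(-15, 17)) = -(-2 + 11²) = -(-2 + 121) = -1*119 = -119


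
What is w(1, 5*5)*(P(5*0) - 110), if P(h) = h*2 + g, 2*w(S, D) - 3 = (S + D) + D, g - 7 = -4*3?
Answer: -3105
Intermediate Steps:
g = -5 (g = 7 - 4*3 = 7 - 12 = -5)
w(S, D) = 3/2 + D + S/2 (w(S, D) = 3/2 + ((S + D) + D)/2 = 3/2 + ((D + S) + D)/2 = 3/2 + (S + 2*D)/2 = 3/2 + (D + S/2) = 3/2 + D + S/2)
P(h) = -5 + 2*h (P(h) = h*2 - 5 = 2*h - 5 = -5 + 2*h)
w(1, 5*5)*(P(5*0) - 110) = (3/2 + 5*5 + (1/2)*1)*((-5 + 2*(5*0)) - 110) = (3/2 + 25 + 1/2)*((-5 + 2*0) - 110) = 27*((-5 + 0) - 110) = 27*(-5 - 110) = 27*(-115) = -3105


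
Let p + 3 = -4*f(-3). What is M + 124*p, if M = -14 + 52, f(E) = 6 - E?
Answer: -4798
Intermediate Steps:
p = -39 (p = -3 - 4*(6 - 1*(-3)) = -3 - 4*(6 + 3) = -3 - 4*9 = -3 - 36 = -39)
M = 38
M + 124*p = 38 + 124*(-39) = 38 - 4836 = -4798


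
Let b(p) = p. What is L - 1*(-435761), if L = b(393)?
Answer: 436154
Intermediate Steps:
L = 393
L - 1*(-435761) = 393 - 1*(-435761) = 393 + 435761 = 436154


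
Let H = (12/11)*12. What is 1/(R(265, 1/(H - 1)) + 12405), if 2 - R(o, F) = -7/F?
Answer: 11/137408 ≈ 8.0054e-5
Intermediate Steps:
H = 144/11 (H = (12*(1/11))*12 = (12/11)*12 = 144/11 ≈ 13.091)
R(o, F) = 2 + 7/F (R(o, F) = 2 - (-7)/F = 2 + 7/F)
1/(R(265, 1/(H - 1)) + 12405) = 1/((2 + 7/(1/(144/11 - 1))) + 12405) = 1/((2 + 7/(1/(133/11))) + 12405) = 1/((2 + 7/(11/133)) + 12405) = 1/((2 + 7*(133/11)) + 12405) = 1/((2 + 931/11) + 12405) = 1/(953/11 + 12405) = 1/(137408/11) = 11/137408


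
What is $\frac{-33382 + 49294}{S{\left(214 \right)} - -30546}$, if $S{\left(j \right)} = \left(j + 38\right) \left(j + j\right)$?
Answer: $\frac{884}{7689} \approx 0.11497$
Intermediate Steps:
$S{\left(j \right)} = 2 j \left(38 + j\right)$ ($S{\left(j \right)} = \left(38 + j\right) 2 j = 2 j \left(38 + j\right)$)
$\frac{-33382 + 49294}{S{\left(214 \right)} - -30546} = \frac{-33382 + 49294}{2 \cdot 214 \left(38 + 214\right) - -30546} = \frac{15912}{2 \cdot 214 \cdot 252 + 30546} = \frac{15912}{107856 + 30546} = \frac{15912}{138402} = 15912 \cdot \frac{1}{138402} = \frac{884}{7689}$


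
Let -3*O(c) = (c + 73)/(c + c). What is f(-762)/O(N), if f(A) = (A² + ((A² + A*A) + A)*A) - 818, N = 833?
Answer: 736156241338/151 ≈ 4.8752e+9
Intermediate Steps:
O(c) = -(73 + c)/(6*c) (O(c) = -(c + 73)/(3*(c + c)) = -(73 + c)/(3*(2*c)) = -(73 + c)*1/(2*c)/3 = -(73 + c)/(6*c))
f(A) = -818 + A² + A*(A + 2*A²) (f(A) = (A² + ((A² + A²) + A)*A) - 818 = (A² + (2*A² + A)*A) - 818 = (A² + (A + 2*A²)*A) - 818 = (A² + A*(A + 2*A²)) - 818 = -818 + A² + A*(A + 2*A²))
f(-762)/O(N) = (-818 + 2*(-762)² + 2*(-762)³)/(((⅙)*(-73 - 1*833)/833)) = (-818 + 2*580644 + 2*(-442450728))/(((⅙)*(1/833)*(-73 - 833))) = (-818 + 1161288 - 884901456)/(((⅙)*(1/833)*(-906))) = -883740986/(-151/833) = -883740986*(-833/151) = 736156241338/151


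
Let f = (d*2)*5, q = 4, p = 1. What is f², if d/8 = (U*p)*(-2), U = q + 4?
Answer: 1638400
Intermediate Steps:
U = 8 (U = 4 + 4 = 8)
d = -128 (d = 8*((8*1)*(-2)) = 8*(8*(-2)) = 8*(-16) = -128)
f = -1280 (f = -128*2*5 = -256*5 = -1280)
f² = (-1280)² = 1638400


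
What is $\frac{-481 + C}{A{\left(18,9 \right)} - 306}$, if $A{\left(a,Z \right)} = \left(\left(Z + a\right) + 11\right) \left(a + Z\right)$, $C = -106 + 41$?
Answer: $- \frac{91}{120} \approx -0.75833$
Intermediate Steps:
$C = -65$
$A{\left(a,Z \right)} = \left(Z + a\right) \left(11 + Z + a\right)$ ($A{\left(a,Z \right)} = \left(11 + Z + a\right) \left(Z + a\right) = \left(Z + a\right) \left(11 + Z + a\right)$)
$\frac{-481 + C}{A{\left(18,9 \right)} - 306} = \frac{-481 - 65}{\left(9^{2} + 18^{2} + 11 \cdot 9 + 11 \cdot 18 + 2 \cdot 9 \cdot 18\right) - 306} = - \frac{546}{\left(81 + 324 + 99 + 198 + 324\right) - 306} = - \frac{546}{1026 - 306} = - \frac{546}{720} = \left(-546\right) \frac{1}{720} = - \frac{91}{120}$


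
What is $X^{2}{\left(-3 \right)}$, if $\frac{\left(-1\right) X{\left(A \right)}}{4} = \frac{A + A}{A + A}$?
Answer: $16$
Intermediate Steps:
$X{\left(A \right)} = -4$ ($X{\left(A \right)} = - 4 \frac{A + A}{A + A} = - 4 \frac{2 A}{2 A} = - 4 \cdot 2 A \frac{1}{2 A} = \left(-4\right) 1 = -4$)
$X^{2}{\left(-3 \right)} = \left(-4\right)^{2} = 16$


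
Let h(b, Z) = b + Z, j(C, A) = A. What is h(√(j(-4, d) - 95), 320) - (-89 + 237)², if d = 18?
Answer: -21584 + I*√77 ≈ -21584.0 + 8.775*I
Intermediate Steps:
h(b, Z) = Z + b
h(√(j(-4, d) - 95), 320) - (-89 + 237)² = (320 + √(18 - 95)) - (-89 + 237)² = (320 + √(-77)) - 1*148² = (320 + I*√77) - 1*21904 = (320 + I*√77) - 21904 = -21584 + I*√77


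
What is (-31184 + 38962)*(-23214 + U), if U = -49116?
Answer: -562582740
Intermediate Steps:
(-31184 + 38962)*(-23214 + U) = (-31184 + 38962)*(-23214 - 49116) = 7778*(-72330) = -562582740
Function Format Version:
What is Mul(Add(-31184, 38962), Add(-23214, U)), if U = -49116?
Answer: -562582740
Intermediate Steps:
Mul(Add(-31184, 38962), Add(-23214, U)) = Mul(Add(-31184, 38962), Add(-23214, -49116)) = Mul(7778, -72330) = -562582740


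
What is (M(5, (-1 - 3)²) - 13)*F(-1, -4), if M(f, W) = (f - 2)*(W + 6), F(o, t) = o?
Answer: -53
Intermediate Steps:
M(f, W) = (-2 + f)*(6 + W)
(M(5, (-1 - 3)²) - 13)*F(-1, -4) = ((-12 - 2*(-1 - 3)² + 6*5 + (-1 - 3)²*5) - 13)*(-1) = ((-12 - 2*(-4)² + 30 + (-4)²*5) - 13)*(-1) = ((-12 - 2*16 + 30 + 16*5) - 13)*(-1) = ((-12 - 32 + 30 + 80) - 13)*(-1) = (66 - 13)*(-1) = 53*(-1) = -53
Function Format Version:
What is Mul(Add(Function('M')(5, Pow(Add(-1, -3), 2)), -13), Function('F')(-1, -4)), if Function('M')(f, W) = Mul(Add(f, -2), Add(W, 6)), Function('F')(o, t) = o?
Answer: -53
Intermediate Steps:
Function('M')(f, W) = Mul(Add(-2, f), Add(6, W))
Mul(Add(Function('M')(5, Pow(Add(-1, -3), 2)), -13), Function('F')(-1, -4)) = Mul(Add(Add(-12, Mul(-2, Pow(Add(-1, -3), 2)), Mul(6, 5), Mul(Pow(Add(-1, -3), 2), 5)), -13), -1) = Mul(Add(Add(-12, Mul(-2, Pow(-4, 2)), 30, Mul(Pow(-4, 2), 5)), -13), -1) = Mul(Add(Add(-12, Mul(-2, 16), 30, Mul(16, 5)), -13), -1) = Mul(Add(Add(-12, -32, 30, 80), -13), -1) = Mul(Add(66, -13), -1) = Mul(53, -1) = -53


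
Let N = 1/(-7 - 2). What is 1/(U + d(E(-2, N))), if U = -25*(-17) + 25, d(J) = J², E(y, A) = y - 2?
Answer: 1/466 ≈ 0.0021459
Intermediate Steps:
N = -⅑ (N = 1/(-9) = -⅑ ≈ -0.11111)
E(y, A) = -2 + y
U = 450 (U = 425 + 25 = 450)
1/(U + d(E(-2, N))) = 1/(450 + (-2 - 2)²) = 1/(450 + (-4)²) = 1/(450 + 16) = 1/466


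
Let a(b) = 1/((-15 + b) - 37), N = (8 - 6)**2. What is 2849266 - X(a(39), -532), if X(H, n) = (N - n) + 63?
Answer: 2848667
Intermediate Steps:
N = 4 (N = 2**2 = 4)
a(b) = 1/(-52 + b)
X(H, n) = 67 - n (X(H, n) = (4 - n) + 63 = 67 - n)
2849266 - X(a(39), -532) = 2849266 - (67 - 1*(-532)) = 2849266 - (67 + 532) = 2849266 - 1*599 = 2849266 - 599 = 2848667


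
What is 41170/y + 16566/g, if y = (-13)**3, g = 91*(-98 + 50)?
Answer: -2772129/123032 ≈ -22.532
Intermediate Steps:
g = -4368 (g = 91*(-48) = -4368)
y = -2197
41170/y + 16566/g = 41170/(-2197) + 16566/(-4368) = 41170*(-1/2197) + 16566*(-1/4368) = -41170/2197 - 2761/728 = -2772129/123032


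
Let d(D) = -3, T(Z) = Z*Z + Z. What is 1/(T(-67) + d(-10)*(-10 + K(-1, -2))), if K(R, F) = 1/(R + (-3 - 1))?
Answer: 5/22263 ≈ 0.00022459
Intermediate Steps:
K(R, F) = 1/(-4 + R) (K(R, F) = 1/(R - 4) = 1/(-4 + R))
T(Z) = Z + Z**2 (T(Z) = Z**2 + Z = Z + Z**2)
1/(T(-67) + d(-10)*(-10 + K(-1, -2))) = 1/(-67*(1 - 67) - 3*(-10 + 1/(-4 - 1))) = 1/(-67*(-66) - 3*(-10 + 1/(-5))) = 1/(4422 - 3*(-10 - 1/5)) = 1/(4422 - 3*(-51/5)) = 1/(4422 + 153/5) = 1/(22263/5) = 5/22263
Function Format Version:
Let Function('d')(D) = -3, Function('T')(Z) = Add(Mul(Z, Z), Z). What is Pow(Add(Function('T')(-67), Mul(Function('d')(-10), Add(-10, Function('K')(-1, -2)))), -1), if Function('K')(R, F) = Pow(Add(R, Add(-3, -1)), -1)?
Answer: Rational(5, 22263) ≈ 0.00022459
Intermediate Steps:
Function('K')(R, F) = Pow(Add(-4, R), -1) (Function('K')(R, F) = Pow(Add(R, -4), -1) = Pow(Add(-4, R), -1))
Function('T')(Z) = Add(Z, Pow(Z, 2)) (Function('T')(Z) = Add(Pow(Z, 2), Z) = Add(Z, Pow(Z, 2)))
Pow(Add(Function('T')(-67), Mul(Function('d')(-10), Add(-10, Function('K')(-1, -2)))), -1) = Pow(Add(Mul(-67, Add(1, -67)), Mul(-3, Add(-10, Pow(Add(-4, -1), -1)))), -1) = Pow(Add(Mul(-67, -66), Mul(-3, Add(-10, Pow(-5, -1)))), -1) = Pow(Add(4422, Mul(-3, Add(-10, Rational(-1, 5)))), -1) = Pow(Add(4422, Mul(-3, Rational(-51, 5))), -1) = Pow(Add(4422, Rational(153, 5)), -1) = Pow(Rational(22263, 5), -1) = Rational(5, 22263)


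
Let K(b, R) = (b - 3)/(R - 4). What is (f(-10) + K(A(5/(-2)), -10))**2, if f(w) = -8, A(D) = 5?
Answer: 3249/49 ≈ 66.306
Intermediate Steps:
K(b, R) = (-3 + b)/(-4 + R)
(f(-10) + K(A(5/(-2)), -10))**2 = (-8 + (-3 + 5)/(-4 - 10))**2 = (-8 + 2/(-14))**2 = (-8 - 1/14*2)**2 = (-8 - 1/7)**2 = (-57/7)**2 = 3249/49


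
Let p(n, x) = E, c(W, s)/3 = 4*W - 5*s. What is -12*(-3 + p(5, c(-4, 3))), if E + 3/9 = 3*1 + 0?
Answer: 4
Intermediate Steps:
E = 8/3 (E = -⅓ + (3*1 + 0) = -⅓ + (3 + 0) = -⅓ + 3 = 8/3 ≈ 2.6667)
c(W, s) = -15*s + 12*W (c(W, s) = 3*(4*W - 5*s) = 3*(-5*s + 4*W) = -15*s + 12*W)
p(n, x) = 8/3
-12*(-3 + p(5, c(-4, 3))) = -12*(-3 + 8/3) = -12*(-⅓) = 4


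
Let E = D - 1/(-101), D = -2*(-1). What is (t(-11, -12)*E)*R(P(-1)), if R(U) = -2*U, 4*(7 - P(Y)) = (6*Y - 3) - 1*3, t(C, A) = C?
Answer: 44660/101 ≈ 442.18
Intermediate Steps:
D = 2
P(Y) = 17/2 - 3*Y/2 (P(Y) = 7 - ((6*Y - 3) - 1*3)/4 = 7 - ((-3 + 6*Y) - 3)/4 = 7 - (-6 + 6*Y)/4 = 7 + (3/2 - 3*Y/2) = 17/2 - 3*Y/2)
E = 203/101 (E = 2 - 1/(-101) = 2 - 1*(-1/101) = 2 + 1/101 = 203/101 ≈ 2.0099)
(t(-11, -12)*E)*R(P(-1)) = (-11*203/101)*(-2*(17/2 - 3/2*(-1))) = -(-4466)*(17/2 + 3/2)/101 = -(-4466)*10/101 = -2233/101*(-20) = 44660/101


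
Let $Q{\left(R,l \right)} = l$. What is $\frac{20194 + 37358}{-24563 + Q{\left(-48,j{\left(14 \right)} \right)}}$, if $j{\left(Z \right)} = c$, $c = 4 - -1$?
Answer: $- \frac{9592}{4093} \approx -2.3435$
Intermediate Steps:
$c = 5$ ($c = 4 + 1 = 5$)
$j{\left(Z \right)} = 5$
$\frac{20194 + 37358}{-24563 + Q{\left(-48,j{\left(14 \right)} \right)}} = \frac{20194 + 37358}{-24563 + 5} = \frac{57552}{-24558} = 57552 \left(- \frac{1}{24558}\right) = - \frac{9592}{4093}$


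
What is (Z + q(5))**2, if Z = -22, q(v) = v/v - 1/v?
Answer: 11236/25 ≈ 449.44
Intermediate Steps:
q(v) = 1 - 1/v
(Z + q(5))**2 = (-22 + (-1 + 5)/5)**2 = (-22 + (1/5)*4)**2 = (-22 + 4/5)**2 = (-106/5)**2 = 11236/25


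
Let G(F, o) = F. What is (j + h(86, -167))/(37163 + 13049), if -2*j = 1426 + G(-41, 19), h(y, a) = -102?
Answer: -1589/100424 ≈ -0.015823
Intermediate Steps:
j = -1385/2 (j = -(1426 - 41)/2 = -½*1385 = -1385/2 ≈ -692.50)
(j + h(86, -167))/(37163 + 13049) = (-1385/2 - 102)/(37163 + 13049) = -1589/2/50212 = -1589/2*1/50212 = -1589/100424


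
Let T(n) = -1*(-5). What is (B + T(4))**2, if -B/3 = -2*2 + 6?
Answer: 1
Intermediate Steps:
B = -6 (B = -3*(-2*2 + 6) = -3*(-4 + 6) = -3*2 = -6)
T(n) = 5
(B + T(4))**2 = (-6 + 5)**2 = (-1)**2 = 1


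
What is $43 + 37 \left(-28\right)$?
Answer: $-993$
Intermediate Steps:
$43 + 37 \left(-28\right) = 43 - 1036 = -993$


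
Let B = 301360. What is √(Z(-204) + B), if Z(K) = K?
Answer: 2*√75289 ≈ 548.78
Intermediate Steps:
√(Z(-204) + B) = √(-204 + 301360) = √301156 = 2*√75289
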